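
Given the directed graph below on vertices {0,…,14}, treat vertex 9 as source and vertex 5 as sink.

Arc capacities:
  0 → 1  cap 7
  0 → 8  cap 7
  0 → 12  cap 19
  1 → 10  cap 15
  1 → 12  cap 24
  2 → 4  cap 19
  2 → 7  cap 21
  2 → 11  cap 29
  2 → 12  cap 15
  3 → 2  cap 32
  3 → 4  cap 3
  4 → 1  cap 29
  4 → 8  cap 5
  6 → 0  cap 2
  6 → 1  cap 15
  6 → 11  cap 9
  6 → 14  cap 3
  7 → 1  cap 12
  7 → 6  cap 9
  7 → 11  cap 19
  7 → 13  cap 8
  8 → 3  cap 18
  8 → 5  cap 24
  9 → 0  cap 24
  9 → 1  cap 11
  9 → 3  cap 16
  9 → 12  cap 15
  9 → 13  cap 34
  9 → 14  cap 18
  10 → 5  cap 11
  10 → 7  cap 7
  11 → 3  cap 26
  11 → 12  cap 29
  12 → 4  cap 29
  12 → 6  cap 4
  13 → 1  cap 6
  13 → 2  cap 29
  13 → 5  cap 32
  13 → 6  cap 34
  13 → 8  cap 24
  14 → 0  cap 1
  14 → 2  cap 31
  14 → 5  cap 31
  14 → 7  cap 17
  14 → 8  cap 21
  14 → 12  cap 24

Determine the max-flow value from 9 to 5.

Maximum flow value: 86

augment #1: 9→13→5 bottleneck 32, total now 32
augment #2: 9→14→5 bottleneck 18, total now 50
augment #3: 9→0→8→5 bottleneck 7, total now 57
augment #4: 9→1→10→5 bottleneck 11, total now 68
augment #5: 9→13→8→5 bottleneck 2, total now 70
augment #6: 9→3→4→8→5 bottleneck 3, total now 73
augment #7: 9→12→4→8→5 bottleneck 2, total now 75
augment #8: 9→12→6→14→5 bottleneck 3, total now 78
augment #9: 9→3→2→7→13→8→5 bottleneck 8, total now 86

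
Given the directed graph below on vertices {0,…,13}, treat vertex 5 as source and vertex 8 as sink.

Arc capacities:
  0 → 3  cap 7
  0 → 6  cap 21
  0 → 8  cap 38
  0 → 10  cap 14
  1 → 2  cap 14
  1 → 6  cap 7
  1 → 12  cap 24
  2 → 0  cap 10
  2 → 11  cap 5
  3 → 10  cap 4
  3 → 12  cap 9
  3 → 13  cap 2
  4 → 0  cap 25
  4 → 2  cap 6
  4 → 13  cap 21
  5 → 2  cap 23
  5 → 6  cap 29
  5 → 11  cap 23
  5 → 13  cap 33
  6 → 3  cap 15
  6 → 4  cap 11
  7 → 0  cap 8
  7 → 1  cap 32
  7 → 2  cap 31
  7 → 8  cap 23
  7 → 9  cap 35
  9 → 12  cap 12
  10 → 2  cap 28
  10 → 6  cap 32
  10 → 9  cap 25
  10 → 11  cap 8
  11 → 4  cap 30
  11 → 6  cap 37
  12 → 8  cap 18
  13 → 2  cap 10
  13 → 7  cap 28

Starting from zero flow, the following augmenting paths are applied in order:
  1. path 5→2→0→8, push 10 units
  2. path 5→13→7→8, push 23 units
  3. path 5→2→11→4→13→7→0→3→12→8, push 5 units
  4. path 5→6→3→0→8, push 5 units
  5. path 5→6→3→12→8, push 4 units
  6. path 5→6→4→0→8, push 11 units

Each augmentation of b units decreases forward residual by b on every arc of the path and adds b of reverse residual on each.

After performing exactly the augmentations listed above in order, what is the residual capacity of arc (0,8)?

after path 1 (5→2→0→8, push 10): res(0,8)=28
after path 2 (5→13→7→8, push 23): res(0,8)=28
after path 3 (5→2→11→4→13→7→0→3→12→8, push 5): res(0,8)=28
after path 4 (5→6→3→0→8, push 5): res(0,8)=23
after path 5 (5→6→3→12→8, push 4): res(0,8)=23
after path 6 (5→6→4→0→8, push 11): res(0,8)=12

Residual capacity of (0,8): 12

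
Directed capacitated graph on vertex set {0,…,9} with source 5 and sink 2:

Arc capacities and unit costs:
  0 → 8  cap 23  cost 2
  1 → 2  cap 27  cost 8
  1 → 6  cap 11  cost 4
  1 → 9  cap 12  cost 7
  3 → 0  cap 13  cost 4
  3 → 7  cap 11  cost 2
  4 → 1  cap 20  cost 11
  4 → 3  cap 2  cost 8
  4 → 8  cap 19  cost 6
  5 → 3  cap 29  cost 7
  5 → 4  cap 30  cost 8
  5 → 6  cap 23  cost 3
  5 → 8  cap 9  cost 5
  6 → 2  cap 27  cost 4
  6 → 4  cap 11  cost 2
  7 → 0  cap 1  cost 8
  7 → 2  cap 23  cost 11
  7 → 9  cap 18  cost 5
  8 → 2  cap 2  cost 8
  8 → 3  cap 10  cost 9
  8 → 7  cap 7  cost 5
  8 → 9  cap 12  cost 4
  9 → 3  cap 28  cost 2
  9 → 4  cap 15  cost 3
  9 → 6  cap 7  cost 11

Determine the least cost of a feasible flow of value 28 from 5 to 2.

Minimum cost for 28 units: 247

shortest-cost path #1: 5→6→2 push 23 @ unit cost 7 (adds 161)
shortest-cost path #2: 5→8→2 push 2 @ unit cost 13 (adds 26)
shortest-cost path #3: 5→3→7→2 push 3 @ unit cost 20 (adds 60)
total cost = 247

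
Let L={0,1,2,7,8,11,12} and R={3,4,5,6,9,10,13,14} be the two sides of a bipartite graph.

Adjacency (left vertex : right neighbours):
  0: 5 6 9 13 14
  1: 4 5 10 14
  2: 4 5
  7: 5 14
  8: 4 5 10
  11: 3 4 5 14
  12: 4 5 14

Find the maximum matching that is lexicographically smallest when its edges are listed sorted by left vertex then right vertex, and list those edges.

|M| = 6 (so the lex-smallest maximum matching has 6 edges)
process left vertices in ascending order; for each, take the smallest-labelled available neighbour that still permits 6 edges overall, or leave it unmatched if none does
lex-smallest matching: {0-6, 1-4, 2-5, 7-14, 8-10, 11-3}

Lex-smallest maximum matching: {(0,6), (1,4), (2,5), (7,14), (8,10), (11,3)}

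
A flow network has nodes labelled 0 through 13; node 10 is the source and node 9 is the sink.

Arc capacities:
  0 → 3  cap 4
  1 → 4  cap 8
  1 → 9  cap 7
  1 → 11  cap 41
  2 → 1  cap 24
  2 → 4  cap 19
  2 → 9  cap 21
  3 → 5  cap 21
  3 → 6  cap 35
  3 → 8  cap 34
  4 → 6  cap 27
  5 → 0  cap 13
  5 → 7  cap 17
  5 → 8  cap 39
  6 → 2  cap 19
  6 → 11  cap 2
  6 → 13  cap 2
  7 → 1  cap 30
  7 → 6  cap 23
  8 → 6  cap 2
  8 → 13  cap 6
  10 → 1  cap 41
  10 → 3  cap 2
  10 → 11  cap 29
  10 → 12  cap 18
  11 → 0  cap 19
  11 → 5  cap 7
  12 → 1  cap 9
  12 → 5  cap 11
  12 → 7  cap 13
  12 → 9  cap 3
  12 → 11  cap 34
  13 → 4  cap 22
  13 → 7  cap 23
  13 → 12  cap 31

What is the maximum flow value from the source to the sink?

Maximum flow value: 29

augment #1: 10→1→9 bottleneck 7, total now 7
augment #2: 10→12→9 bottleneck 3, total now 10
augment #3: 10→3→6→2→9 bottleneck 2, total now 12
augment #4: 10→1→4→6→2→9 bottleneck 8, total now 20
augment #5: 10→12→7→6→2→9 bottleneck 9, total now 29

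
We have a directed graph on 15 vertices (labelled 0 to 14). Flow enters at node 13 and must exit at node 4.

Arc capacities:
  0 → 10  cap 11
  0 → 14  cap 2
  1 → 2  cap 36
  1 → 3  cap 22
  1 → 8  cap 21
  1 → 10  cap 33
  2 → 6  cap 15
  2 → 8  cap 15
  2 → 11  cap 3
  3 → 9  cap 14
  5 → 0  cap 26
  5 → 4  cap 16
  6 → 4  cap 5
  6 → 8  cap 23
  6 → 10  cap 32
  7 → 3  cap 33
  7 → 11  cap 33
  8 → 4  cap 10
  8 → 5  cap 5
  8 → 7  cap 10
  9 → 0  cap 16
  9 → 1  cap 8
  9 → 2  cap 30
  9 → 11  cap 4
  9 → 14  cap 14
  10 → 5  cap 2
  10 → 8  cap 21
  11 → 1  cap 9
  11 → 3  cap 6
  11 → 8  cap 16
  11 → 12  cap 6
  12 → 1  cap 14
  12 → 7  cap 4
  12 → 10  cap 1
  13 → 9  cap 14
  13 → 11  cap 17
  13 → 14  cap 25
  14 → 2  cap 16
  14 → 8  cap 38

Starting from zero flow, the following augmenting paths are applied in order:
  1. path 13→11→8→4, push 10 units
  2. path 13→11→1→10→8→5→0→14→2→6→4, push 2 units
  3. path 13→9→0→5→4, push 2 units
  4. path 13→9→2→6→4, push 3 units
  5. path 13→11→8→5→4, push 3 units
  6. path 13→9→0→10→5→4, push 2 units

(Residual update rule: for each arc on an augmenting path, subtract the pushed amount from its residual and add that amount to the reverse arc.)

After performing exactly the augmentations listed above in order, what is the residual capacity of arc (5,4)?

Residual capacity of (5,4): 9

after path 1 (13→11→8→4, push 10): res(5,4)=16
after path 2 (13→11→1→10→8→5→0→14→2→6→4, push 2): res(5,4)=16
after path 3 (13→9→0→5→4, push 2): res(5,4)=14
after path 4 (13→9→2→6→4, push 3): res(5,4)=14
after path 5 (13→11→8→5→4, push 3): res(5,4)=11
after path 6 (13→9→0→10→5→4, push 2): res(5,4)=9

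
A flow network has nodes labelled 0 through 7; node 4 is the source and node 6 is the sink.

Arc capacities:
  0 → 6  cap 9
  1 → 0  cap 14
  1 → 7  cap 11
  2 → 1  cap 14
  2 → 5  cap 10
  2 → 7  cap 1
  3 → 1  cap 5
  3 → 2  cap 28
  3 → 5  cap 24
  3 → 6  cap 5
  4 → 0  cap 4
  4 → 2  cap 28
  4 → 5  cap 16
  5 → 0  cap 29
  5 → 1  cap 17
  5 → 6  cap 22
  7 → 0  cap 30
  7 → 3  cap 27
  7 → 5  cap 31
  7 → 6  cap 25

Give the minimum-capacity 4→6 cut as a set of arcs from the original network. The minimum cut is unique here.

Min-cut arcs: {(0,6), (1,7), (2,7), (5,6)} (total capacity 43)

augment #1: 4→0→6 push 4
augment #2: 4→5→6 push 16
augment #3: 4→2→5→6 push 6
augment #4: 4→2→7→6 push 1
augment #5: 4→2→1→0→6 push 5
augment #6: 4→2→1→7→6 push 9
augment #7: 4→2→5→1→7→6 push 2
max flow = 43; residual-reachable set from 4 gives S-side
cut edges (S→T): {(0,6), (1,7), (2,7), (5,6)} total cap 43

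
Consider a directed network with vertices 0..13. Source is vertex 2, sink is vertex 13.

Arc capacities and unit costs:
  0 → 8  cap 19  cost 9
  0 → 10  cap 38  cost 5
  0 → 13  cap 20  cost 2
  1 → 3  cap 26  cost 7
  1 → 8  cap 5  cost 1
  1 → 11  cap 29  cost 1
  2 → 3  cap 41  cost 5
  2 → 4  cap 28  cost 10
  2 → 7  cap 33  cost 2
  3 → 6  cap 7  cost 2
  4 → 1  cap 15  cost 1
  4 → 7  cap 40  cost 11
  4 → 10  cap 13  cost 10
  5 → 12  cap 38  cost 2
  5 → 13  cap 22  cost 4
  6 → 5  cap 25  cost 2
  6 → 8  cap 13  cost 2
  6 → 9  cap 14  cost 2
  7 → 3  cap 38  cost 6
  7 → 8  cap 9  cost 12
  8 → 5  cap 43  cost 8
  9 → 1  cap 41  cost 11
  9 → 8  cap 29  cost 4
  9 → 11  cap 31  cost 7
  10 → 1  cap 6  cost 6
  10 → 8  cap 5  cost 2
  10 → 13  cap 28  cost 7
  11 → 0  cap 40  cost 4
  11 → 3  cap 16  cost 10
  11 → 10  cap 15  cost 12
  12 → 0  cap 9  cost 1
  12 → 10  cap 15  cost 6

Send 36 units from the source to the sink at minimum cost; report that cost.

Minimum cost for 36 units: 730

shortest-cost path #1: 2→3→6→5→13 push 7 @ unit cost 13 (adds 91)
shortest-cost path #2: 2→4→1→11→0→13 push 15 @ unit cost 18 (adds 270)
shortest-cost path #3: 2→7→8→5→13 push 9 @ unit cost 26 (adds 234)
shortest-cost path #4: 2→4→10→13 push 5 @ unit cost 27 (adds 135)
total cost = 730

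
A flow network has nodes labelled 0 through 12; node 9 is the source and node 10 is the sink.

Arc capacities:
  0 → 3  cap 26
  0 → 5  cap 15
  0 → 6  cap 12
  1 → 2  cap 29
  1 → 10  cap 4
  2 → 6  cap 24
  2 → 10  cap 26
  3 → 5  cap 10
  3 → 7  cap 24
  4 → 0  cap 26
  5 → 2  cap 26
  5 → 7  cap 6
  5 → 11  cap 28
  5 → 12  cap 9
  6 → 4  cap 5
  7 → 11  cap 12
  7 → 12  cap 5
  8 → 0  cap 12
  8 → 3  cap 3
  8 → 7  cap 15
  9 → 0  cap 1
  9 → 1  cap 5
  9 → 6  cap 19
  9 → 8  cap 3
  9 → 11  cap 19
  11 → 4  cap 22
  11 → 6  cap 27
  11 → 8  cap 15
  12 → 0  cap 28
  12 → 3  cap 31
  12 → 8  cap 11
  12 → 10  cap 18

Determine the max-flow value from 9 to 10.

Maximum flow value: 33

augment #1: 9→1→10 bottleneck 4, total now 4
augment #2: 9→1→2→10 bottleneck 1, total now 5
augment #3: 9→0→5→2→10 bottleneck 1, total now 6
augment #4: 9→8→7→12→10 bottleneck 3, total now 9
augment #5: 9→11→8→7→12→10 bottleneck 2, total now 11
augment #6: 9→6→4→0→5→2→10 bottleneck 5, total now 16
augment #7: 9→11→4→0→5→2→10 bottleneck 9, total now 25
augment #8: 9→11→8→3→5→2→10 bottleneck 3, total now 28
augment #9: 9→11→4→0→3→5→2→10 bottleneck 5, total now 33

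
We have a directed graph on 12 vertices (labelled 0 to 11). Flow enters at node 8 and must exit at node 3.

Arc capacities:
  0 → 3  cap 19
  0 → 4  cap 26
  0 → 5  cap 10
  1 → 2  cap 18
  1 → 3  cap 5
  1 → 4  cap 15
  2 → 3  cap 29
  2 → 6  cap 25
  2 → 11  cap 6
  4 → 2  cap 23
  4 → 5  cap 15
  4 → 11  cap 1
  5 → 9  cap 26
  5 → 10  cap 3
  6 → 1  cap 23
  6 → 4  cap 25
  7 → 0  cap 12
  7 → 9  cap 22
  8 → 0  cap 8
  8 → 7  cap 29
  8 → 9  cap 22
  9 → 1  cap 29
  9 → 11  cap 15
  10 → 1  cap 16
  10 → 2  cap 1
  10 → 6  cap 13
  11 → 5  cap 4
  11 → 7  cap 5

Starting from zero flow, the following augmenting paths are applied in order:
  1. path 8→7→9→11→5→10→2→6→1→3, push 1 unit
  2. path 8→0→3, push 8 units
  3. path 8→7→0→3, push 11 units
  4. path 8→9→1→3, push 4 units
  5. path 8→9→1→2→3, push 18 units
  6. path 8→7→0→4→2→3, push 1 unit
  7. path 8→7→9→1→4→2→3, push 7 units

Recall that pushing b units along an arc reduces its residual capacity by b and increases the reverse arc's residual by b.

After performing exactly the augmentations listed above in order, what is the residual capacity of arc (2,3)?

Residual capacity of (2,3): 3

after path 1 (8→7→9→11→5→10→2→6→1→3, push 1): res(2,3)=29
after path 2 (8→0→3, push 8): res(2,3)=29
after path 3 (8→7→0→3, push 11): res(2,3)=29
after path 4 (8→9→1→3, push 4): res(2,3)=29
after path 5 (8→9→1→2→3, push 18): res(2,3)=11
after path 6 (8→7→0→4→2→3, push 1): res(2,3)=10
after path 7 (8→7→9→1→4→2→3, push 7): res(2,3)=3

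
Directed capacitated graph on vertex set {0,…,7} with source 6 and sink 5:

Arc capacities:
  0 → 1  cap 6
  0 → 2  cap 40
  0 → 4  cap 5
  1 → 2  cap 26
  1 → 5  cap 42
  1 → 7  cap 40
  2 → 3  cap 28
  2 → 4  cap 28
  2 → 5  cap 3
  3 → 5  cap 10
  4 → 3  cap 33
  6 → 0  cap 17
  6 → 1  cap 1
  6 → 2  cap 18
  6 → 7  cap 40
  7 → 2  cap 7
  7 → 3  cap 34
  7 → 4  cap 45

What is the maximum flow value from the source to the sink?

augment #1: 6→1→5 bottleneck 1, total now 1
augment #2: 6→2→5 bottleneck 3, total now 4
augment #3: 6→0→1→5 bottleneck 6, total now 10
augment #4: 6→2→3→5 bottleneck 10, total now 20

Maximum flow value: 20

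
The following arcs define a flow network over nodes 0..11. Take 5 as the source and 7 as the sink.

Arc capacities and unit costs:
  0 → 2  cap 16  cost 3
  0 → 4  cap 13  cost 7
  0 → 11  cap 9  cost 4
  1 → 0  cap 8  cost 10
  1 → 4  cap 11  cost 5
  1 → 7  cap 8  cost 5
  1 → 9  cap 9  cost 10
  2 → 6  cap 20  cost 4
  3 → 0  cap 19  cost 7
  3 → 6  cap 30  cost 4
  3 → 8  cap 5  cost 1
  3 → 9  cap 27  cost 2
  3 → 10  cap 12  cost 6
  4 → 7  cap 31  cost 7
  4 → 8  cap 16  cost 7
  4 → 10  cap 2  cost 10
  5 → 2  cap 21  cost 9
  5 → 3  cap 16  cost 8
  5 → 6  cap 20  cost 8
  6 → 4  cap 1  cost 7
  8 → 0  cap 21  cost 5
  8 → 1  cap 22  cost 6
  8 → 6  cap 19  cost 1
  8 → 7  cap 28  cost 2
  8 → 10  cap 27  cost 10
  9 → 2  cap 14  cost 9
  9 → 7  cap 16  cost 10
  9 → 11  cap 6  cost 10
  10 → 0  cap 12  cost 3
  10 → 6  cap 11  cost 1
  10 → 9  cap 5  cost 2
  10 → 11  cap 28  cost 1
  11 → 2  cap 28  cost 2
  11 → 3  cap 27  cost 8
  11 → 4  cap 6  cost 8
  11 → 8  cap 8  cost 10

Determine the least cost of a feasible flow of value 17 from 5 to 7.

shortest-cost path #1: 5→3→8→7 push 5 @ unit cost 11 (adds 55)
shortest-cost path #2: 5→3→9→7 push 11 @ unit cost 20 (adds 220)
shortest-cost path #3: 5→6→4→7 push 1 @ unit cost 22 (adds 22)
total cost = 297

Minimum cost for 17 units: 297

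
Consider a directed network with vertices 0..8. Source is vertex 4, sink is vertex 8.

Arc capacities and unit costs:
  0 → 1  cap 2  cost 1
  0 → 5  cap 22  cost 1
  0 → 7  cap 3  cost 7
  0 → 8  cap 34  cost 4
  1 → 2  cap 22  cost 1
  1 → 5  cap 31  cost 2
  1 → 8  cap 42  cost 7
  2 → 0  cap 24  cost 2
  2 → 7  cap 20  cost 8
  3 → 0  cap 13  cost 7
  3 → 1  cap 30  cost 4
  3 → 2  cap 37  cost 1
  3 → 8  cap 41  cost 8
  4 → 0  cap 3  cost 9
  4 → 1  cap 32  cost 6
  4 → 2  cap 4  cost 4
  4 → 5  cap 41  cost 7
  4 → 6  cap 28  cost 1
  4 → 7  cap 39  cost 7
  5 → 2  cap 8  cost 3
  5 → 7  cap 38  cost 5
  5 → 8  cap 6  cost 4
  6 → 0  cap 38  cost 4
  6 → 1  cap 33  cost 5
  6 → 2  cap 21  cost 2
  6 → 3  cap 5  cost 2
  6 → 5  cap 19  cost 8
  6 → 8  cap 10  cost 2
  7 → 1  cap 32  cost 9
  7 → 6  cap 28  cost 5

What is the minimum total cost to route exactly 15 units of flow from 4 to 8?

shortest-cost path #1: 4→6→8 push 10 @ unit cost 3 (adds 30)
shortest-cost path #2: 4→6→0→8 push 5 @ unit cost 9 (adds 45)
total cost = 75

Minimum cost for 15 units: 75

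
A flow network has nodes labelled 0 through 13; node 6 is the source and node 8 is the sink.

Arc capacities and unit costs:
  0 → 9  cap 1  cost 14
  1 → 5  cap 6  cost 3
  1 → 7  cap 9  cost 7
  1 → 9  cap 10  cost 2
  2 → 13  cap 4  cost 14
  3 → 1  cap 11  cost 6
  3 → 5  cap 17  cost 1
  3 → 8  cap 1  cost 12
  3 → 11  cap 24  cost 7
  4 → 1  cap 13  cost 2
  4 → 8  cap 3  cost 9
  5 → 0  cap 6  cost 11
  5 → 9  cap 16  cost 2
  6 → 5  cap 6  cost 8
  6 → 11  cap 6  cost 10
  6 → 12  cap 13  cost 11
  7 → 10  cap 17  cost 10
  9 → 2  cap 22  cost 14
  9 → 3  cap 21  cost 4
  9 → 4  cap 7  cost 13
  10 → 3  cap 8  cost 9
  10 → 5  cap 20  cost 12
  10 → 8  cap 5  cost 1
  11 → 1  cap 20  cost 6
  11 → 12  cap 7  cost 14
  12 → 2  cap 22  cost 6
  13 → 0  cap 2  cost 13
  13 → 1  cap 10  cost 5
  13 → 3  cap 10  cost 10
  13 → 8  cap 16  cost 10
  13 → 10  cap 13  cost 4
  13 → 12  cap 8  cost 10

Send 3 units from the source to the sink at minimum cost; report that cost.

Minimum cost for 3 units: 90

shortest-cost path #1: 6→5→9→3→8 push 1 @ unit cost 26 (adds 26)
shortest-cost path #2: 6→5→9→4→8 push 2 @ unit cost 32 (adds 64)
total cost = 90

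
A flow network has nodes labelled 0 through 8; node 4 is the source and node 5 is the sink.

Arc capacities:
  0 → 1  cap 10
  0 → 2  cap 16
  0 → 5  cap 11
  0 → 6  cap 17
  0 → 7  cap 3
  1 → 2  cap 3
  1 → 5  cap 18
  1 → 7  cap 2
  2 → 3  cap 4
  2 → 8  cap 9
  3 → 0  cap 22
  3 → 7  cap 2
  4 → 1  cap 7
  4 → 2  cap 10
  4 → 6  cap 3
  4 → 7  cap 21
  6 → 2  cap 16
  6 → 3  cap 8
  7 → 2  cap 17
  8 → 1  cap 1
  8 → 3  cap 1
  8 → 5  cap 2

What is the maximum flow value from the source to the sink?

augment #1: 4→1→5 bottleneck 7, total now 7
augment #2: 4→2→8→5 bottleneck 2, total now 9
augment #3: 4→2→3→0→5 bottleneck 4, total now 13
augment #4: 4→2→8→1→5 bottleneck 1, total now 14
augment #5: 4→6→3→0→5 bottleneck 3, total now 17
augment #6: 4→2→8→3→0→5 bottleneck 1, total now 18

Maximum flow value: 18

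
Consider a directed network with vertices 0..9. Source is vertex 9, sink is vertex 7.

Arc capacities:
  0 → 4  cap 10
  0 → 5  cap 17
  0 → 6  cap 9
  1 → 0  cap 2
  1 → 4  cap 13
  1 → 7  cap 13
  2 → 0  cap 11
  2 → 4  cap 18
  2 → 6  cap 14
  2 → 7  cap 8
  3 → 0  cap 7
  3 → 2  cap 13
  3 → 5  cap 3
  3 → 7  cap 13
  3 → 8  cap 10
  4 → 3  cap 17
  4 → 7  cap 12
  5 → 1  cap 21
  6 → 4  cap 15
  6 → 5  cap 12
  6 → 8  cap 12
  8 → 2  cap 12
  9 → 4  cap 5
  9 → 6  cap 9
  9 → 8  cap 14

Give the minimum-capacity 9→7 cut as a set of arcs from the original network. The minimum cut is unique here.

augment #1: 9→4→7 push 5
augment #2: 9→6→4→7 push 7
augment #3: 9→8→2→7 push 8
augment #4: 9→6→4→3→7 push 2
augment #5: 9→8→2→4→3→7 push 4
max flow = 26; residual-reachable set from 9 gives S-side
cut edges (S→T): {(8,2), (9,4), (9,6)} total cap 26

Min-cut arcs: {(8,2), (9,4), (9,6)} (total capacity 26)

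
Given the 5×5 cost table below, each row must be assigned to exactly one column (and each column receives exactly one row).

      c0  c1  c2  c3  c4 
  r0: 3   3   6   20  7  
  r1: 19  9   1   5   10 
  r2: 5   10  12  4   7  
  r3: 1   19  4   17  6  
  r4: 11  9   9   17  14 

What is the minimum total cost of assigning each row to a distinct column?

optimal assignment: row0→col4 (cost 7), row1→col2 (cost 1), row2→col3 (cost 4), row3→col0 (cost 1), row4→col1 (cost 9)
total = 7 + 1 + 4 + 1 + 9 = 22

Minimum assignment cost: 22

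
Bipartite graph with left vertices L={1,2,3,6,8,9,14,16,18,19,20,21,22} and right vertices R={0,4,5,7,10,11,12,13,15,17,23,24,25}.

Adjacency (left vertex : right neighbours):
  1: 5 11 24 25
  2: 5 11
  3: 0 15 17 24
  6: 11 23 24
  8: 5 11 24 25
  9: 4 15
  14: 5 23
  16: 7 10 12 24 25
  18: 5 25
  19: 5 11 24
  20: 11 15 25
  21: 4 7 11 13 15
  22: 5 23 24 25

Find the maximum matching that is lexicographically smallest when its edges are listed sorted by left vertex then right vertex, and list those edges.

Lex-smallest maximum matching: {(1,5), (2,11), (3,0), (6,23), (8,24), (9,4), (16,7), (18,25), (20,15), (21,13)}

|M| = 10 (so the lex-smallest maximum matching has 10 edges)
process left vertices in ascending order; for each, take the smallest-labelled available neighbour that still permits 10 edges overall, or leave it unmatched if none does
lex-smallest matching: {1-5, 2-11, 3-0, 6-23, 8-24, 9-4, 16-7, 18-25, 20-15, 21-13}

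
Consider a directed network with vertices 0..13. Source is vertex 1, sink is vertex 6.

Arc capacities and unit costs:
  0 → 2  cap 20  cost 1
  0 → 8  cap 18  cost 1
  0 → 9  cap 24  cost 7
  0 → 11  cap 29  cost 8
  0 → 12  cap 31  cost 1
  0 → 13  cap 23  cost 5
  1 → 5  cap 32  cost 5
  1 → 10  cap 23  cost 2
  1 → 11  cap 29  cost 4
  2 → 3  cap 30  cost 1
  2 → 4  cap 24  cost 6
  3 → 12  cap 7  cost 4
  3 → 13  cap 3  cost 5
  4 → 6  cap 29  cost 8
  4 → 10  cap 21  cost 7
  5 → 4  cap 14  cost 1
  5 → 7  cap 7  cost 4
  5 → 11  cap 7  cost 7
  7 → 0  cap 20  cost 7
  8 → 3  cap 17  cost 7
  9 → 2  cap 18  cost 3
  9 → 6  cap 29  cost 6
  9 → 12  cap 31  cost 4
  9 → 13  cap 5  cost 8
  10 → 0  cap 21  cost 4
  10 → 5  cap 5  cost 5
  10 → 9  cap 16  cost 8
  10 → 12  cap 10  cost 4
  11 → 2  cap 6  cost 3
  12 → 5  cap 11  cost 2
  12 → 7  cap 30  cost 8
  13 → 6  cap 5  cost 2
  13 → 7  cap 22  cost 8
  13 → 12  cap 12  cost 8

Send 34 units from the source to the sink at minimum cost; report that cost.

Minimum cost for 34 units: 501

shortest-cost path #1: 1→10→0→13→6 push 5 @ unit cost 13 (adds 65)
shortest-cost path #2: 1→5→4→6 push 14 @ unit cost 14 (adds 196)
shortest-cost path #3: 1→10→9→6 push 15 @ unit cost 16 (adds 240)
total cost = 501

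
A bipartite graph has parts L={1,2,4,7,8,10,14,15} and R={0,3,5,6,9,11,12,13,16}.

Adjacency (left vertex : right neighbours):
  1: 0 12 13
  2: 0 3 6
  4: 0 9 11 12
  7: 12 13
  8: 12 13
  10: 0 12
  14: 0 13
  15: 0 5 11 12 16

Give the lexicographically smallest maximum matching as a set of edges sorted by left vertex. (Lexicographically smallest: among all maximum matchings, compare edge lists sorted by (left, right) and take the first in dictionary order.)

|M| = 6 (so the lex-smallest maximum matching has 6 edges)
process left vertices in ascending order; for each, take the smallest-labelled available neighbour that still permits 6 edges overall, or leave it unmatched if none does
lex-smallest matching: {1-0, 2-3, 4-9, 7-12, 8-13, 15-5}

Lex-smallest maximum matching: {(1,0), (2,3), (4,9), (7,12), (8,13), (15,5)}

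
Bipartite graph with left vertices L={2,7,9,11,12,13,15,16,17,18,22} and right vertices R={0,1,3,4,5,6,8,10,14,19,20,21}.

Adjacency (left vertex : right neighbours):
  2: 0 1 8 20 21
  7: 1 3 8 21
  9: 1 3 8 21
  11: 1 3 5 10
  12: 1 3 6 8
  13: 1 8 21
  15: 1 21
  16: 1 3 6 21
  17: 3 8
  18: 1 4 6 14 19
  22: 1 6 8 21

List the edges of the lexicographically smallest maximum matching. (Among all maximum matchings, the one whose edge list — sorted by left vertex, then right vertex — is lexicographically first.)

Lex-smallest maximum matching: {(2,0), (7,1), (9,3), (11,5), (12,6), (13,8), (15,21), (18,4)}

|M| = 8 (so the lex-smallest maximum matching has 8 edges)
process left vertices in ascending order; for each, take the smallest-labelled available neighbour that still permits 8 edges overall, or leave it unmatched if none does
lex-smallest matching: {2-0, 7-1, 9-3, 11-5, 12-6, 13-8, 15-21, 18-4}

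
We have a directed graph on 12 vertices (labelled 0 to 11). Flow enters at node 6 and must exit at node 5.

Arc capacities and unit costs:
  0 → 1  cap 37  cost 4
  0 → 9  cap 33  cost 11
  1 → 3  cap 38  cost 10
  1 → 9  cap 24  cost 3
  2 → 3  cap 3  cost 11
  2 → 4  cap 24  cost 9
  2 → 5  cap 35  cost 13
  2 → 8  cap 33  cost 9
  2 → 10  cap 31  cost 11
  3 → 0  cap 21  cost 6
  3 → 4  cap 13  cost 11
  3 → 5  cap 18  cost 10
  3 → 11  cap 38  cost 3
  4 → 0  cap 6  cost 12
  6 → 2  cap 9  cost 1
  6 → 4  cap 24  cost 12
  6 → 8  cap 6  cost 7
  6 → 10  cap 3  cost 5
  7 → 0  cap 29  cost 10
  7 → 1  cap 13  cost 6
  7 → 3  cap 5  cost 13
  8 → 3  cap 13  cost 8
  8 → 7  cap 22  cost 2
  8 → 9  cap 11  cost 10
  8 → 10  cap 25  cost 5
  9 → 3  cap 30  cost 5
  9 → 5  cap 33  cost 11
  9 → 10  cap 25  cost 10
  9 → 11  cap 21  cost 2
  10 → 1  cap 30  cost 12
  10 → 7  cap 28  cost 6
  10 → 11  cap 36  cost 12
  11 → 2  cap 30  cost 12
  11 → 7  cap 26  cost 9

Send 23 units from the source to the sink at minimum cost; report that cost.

Minimum cost for 23 units: 579

shortest-cost path #1: 6→2→5 push 9 @ unit cost 14 (adds 126)
shortest-cost path #2: 6→8→3→5 push 6 @ unit cost 25 (adds 150)
shortest-cost path #3: 6→10→1→9→5 push 3 @ unit cost 31 (adds 93)
shortest-cost path #4: 6→4→0→1→9→5 push 5 @ unit cost 42 (adds 210)
total cost = 579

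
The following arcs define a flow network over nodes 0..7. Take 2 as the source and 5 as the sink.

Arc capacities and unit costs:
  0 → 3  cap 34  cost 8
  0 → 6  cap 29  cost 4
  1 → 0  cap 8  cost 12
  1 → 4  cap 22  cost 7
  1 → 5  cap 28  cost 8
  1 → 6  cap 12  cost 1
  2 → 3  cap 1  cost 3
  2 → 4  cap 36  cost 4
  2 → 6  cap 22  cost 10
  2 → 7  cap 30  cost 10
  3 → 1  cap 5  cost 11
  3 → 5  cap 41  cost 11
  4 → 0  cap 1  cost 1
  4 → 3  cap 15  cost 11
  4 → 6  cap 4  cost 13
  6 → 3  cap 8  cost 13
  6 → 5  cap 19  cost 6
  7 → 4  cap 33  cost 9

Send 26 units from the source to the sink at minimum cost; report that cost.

Minimum cost for 26 units: 472

shortest-cost path #1: 2→3→5 push 1 @ unit cost 14 (adds 14)
shortest-cost path #2: 2→4→0→6→5 push 1 @ unit cost 15 (adds 15)
shortest-cost path #3: 2→6→5 push 18 @ unit cost 16 (adds 288)
shortest-cost path #4: 2→6→0→3→5 push 1 @ unit cost 25 (adds 25)
shortest-cost path #5: 2→4→3→5 push 5 @ unit cost 26 (adds 130)
total cost = 472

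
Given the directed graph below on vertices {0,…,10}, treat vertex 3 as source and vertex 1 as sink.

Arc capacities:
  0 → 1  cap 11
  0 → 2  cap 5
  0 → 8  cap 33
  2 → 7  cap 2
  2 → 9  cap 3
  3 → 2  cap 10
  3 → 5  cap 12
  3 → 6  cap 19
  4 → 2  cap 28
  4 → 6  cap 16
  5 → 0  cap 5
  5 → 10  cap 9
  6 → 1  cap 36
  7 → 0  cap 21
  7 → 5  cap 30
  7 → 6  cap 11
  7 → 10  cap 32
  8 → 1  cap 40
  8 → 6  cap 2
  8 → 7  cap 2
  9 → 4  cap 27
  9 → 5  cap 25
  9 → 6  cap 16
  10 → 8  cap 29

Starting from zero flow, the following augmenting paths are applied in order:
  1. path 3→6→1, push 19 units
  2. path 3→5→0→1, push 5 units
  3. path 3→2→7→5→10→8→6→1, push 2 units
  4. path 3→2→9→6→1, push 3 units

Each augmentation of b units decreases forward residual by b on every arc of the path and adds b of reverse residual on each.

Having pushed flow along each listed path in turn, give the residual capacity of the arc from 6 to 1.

after path 1 (3→6→1, push 19): res(6,1)=17
after path 2 (3→5→0→1, push 5): res(6,1)=17
after path 3 (3→2→7→5→10→8→6→1, push 2): res(6,1)=15
after path 4 (3→2→9→6→1, push 3): res(6,1)=12

Residual capacity of (6,1): 12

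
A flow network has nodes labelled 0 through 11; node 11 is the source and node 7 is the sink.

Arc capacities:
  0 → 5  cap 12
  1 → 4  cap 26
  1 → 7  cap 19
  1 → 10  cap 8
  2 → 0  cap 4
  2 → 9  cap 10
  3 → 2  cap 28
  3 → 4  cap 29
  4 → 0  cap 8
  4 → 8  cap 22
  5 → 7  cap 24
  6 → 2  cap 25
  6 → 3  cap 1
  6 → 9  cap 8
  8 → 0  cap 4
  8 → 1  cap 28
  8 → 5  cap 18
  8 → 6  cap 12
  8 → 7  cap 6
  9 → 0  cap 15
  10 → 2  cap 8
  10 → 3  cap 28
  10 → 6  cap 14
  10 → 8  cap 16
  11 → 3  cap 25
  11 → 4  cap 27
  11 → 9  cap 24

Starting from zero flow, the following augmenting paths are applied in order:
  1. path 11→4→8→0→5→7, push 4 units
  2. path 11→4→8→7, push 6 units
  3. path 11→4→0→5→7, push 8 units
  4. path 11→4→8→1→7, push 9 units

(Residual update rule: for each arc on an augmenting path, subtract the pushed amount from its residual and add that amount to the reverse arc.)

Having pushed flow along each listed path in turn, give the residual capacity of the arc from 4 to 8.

after path 1 (11→4→8→0→5→7, push 4): res(4,8)=18
after path 2 (11→4→8→7, push 6): res(4,8)=12
after path 3 (11→4→0→5→7, push 8): res(4,8)=12
after path 4 (11→4→8→1→7, push 9): res(4,8)=3

Residual capacity of (4,8): 3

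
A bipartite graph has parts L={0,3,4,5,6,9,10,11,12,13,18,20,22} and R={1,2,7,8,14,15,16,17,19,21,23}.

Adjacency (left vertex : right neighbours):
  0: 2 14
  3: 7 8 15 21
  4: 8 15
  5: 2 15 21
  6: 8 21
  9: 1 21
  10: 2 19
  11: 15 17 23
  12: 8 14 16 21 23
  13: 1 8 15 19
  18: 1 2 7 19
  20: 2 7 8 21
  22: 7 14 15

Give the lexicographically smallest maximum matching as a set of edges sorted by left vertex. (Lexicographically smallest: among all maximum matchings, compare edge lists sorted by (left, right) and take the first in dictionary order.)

Lex-smallest maximum matching: {(0,2), (3,7), (4,8), (5,15), (6,21), (9,1), (10,19), (11,17), (12,16), (22,14)}

|M| = 10 (so the lex-smallest maximum matching has 10 edges)
process left vertices in ascending order; for each, take the smallest-labelled available neighbour that still permits 10 edges overall, or leave it unmatched if none does
lex-smallest matching: {0-2, 3-7, 4-8, 5-15, 6-21, 9-1, 10-19, 11-17, 12-16, 22-14}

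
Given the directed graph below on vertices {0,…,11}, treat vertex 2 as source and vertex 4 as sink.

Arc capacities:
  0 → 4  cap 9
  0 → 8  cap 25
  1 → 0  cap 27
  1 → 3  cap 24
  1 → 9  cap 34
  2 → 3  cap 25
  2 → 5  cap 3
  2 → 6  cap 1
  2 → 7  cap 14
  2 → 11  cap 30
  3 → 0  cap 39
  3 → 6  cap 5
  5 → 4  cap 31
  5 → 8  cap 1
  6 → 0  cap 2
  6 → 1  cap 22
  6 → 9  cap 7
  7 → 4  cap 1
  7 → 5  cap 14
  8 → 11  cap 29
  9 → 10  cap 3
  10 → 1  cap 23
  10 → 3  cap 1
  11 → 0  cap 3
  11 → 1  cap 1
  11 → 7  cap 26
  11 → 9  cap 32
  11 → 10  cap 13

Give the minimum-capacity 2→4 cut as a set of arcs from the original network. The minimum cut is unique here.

Min-cut arcs: {(0,4), (2,5), (7,4), (7,5)} (total capacity 27)

augment #1: 2→5→4 push 3
augment #2: 2→7→4 push 1
augment #3: 2→3→0→4 push 9
augment #4: 2→7→5→4 push 13
augment #5: 2→11→7→5→4 push 1
max flow = 27; residual-reachable set from 2 gives S-side
cut edges (S→T): {(0,4), (2,5), (7,4), (7,5)} total cap 27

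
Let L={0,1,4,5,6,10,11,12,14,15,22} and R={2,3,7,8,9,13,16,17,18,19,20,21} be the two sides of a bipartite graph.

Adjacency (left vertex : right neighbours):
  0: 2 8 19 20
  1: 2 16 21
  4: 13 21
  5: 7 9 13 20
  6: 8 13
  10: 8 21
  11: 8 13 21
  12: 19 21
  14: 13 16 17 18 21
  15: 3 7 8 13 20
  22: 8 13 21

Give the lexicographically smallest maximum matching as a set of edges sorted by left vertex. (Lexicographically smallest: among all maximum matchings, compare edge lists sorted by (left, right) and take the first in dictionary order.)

|M| = 9 (so the lex-smallest maximum matching has 9 edges)
process left vertices in ascending order; for each, take the smallest-labelled available neighbour that still permits 9 edges overall, or leave it unmatched if none does
lex-smallest matching: {0-2, 1-16, 4-13, 5-7, 6-8, 10-21, 12-19, 14-17, 15-3}

Lex-smallest maximum matching: {(0,2), (1,16), (4,13), (5,7), (6,8), (10,21), (12,19), (14,17), (15,3)}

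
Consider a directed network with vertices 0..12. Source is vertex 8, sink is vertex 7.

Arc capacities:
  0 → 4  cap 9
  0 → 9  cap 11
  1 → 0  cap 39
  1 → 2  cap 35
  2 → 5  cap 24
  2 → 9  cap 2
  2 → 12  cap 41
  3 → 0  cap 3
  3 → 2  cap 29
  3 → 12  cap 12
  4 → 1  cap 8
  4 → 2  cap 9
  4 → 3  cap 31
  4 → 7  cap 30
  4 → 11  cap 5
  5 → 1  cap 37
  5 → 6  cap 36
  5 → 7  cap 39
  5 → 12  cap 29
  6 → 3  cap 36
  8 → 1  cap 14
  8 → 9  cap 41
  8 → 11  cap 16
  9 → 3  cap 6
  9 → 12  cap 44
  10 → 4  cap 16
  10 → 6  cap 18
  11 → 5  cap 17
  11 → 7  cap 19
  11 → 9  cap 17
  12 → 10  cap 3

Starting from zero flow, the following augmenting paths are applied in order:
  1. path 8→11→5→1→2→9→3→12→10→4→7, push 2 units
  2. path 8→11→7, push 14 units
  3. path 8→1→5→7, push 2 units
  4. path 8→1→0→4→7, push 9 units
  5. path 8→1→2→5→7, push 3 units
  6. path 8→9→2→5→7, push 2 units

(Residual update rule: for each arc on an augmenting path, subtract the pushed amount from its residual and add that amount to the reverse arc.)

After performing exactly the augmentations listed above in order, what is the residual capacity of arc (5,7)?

Residual capacity of (5,7): 32

after path 1 (8→11→5→1→2→9→3→12→10→4→7, push 2): res(5,7)=39
after path 2 (8→11→7, push 14): res(5,7)=39
after path 3 (8→1→5→7, push 2): res(5,7)=37
after path 4 (8→1→0→4→7, push 9): res(5,7)=37
after path 5 (8→1→2→5→7, push 3): res(5,7)=34
after path 6 (8→9→2→5→7, push 2): res(5,7)=32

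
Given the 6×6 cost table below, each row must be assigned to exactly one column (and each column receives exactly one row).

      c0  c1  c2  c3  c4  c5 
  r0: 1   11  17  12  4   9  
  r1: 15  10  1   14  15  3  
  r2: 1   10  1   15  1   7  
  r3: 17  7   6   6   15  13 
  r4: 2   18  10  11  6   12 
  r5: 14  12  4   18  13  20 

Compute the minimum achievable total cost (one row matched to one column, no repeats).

Minimum assignment cost: 27

one of 2 optimal assignments: row0→col0 (cost 1), row1→col5 (cost 3), row2→col4 (cost 1), row3→col1 (cost 7), row4→col3 (cost 11), row5→col2 (cost 4)
total = 1 + 3 + 1 + 7 + 11 + 4 = 27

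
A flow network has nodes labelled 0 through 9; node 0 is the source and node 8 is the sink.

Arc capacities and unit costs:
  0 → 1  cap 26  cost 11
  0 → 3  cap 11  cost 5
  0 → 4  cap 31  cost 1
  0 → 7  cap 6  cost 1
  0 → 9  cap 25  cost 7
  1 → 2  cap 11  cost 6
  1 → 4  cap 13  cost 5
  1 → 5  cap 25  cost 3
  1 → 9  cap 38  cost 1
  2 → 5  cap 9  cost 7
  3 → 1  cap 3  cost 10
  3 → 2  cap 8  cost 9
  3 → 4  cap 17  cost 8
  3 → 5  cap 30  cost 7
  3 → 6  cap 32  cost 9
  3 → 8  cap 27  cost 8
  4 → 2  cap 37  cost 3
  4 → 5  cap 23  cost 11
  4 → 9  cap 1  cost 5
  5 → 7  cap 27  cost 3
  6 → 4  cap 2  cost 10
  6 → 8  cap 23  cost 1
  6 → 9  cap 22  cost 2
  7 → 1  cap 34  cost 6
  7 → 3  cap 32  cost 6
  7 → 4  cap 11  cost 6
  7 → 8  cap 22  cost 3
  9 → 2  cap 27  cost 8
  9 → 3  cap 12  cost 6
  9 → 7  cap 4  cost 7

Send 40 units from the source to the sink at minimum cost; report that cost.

Minimum cost for 40 units: 588

shortest-cost path #1: 0→7→8 push 6 @ unit cost 4 (adds 24)
shortest-cost path #2: 0→3→8 push 11 @ unit cost 13 (adds 143)
shortest-cost path #3: 0→4→9→7→8 push 1 @ unit cost 16 (adds 16)
shortest-cost path #4: 0→9→7→8 push 3 @ unit cost 17 (adds 51)
shortest-cost path #5: 0→4→2→5→7→8 push 9 @ unit cost 17 (adds 153)
shortest-cost path #6: 0→4→5→7→8 push 3 @ unit cost 18 (adds 54)
shortest-cost path #7: 0→9→3→8 push 7 @ unit cost 21 (adds 147)
total cost = 588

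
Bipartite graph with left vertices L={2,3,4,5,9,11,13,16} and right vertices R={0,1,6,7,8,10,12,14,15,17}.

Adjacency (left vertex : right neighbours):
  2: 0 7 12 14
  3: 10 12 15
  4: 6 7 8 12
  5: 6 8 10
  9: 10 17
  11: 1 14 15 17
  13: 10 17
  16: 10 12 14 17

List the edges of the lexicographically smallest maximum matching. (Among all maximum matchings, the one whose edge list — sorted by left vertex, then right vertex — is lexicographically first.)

|M| = 8 (so the lex-smallest maximum matching has 8 edges)
process left vertices in ascending order; for each, take the smallest-labelled available neighbour that still permits 8 edges overall, or leave it unmatched if none does
lex-smallest matching: {2-0, 3-12, 4-6, 5-8, 9-10, 11-1, 13-17, 16-14}

Lex-smallest maximum matching: {(2,0), (3,12), (4,6), (5,8), (9,10), (11,1), (13,17), (16,14)}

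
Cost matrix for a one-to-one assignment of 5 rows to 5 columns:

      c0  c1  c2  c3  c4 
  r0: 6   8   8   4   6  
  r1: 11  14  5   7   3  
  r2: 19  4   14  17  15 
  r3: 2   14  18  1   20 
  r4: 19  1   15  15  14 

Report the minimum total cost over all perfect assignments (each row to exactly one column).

optimal assignment: row0→col3 (cost 4), row1→col4 (cost 3), row2→col2 (cost 14), row3→col0 (cost 2), row4→col1 (cost 1)
total = 4 + 3 + 14 + 2 + 1 = 24

Minimum assignment cost: 24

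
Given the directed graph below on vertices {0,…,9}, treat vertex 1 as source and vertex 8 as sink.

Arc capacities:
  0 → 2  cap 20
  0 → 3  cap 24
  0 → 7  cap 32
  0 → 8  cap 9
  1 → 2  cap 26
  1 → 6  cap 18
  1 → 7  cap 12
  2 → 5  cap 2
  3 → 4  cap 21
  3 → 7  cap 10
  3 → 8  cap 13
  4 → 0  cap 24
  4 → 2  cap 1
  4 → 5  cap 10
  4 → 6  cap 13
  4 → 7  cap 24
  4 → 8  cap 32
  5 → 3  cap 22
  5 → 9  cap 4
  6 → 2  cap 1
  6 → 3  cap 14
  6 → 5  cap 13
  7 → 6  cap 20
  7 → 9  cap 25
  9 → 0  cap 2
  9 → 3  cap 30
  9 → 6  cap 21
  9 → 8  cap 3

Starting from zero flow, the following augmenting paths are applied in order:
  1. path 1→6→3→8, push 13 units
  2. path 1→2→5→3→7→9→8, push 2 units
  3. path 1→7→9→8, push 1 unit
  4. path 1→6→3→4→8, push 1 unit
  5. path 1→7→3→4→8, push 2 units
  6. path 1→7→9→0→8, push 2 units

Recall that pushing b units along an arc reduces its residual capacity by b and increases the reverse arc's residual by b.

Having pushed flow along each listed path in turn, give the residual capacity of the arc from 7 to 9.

Residual capacity of (7,9): 20

after path 1 (1→6→3→8, push 13): res(7,9)=25
after path 2 (1→2→5→3→7→9→8, push 2): res(7,9)=23
after path 3 (1→7→9→8, push 1): res(7,9)=22
after path 4 (1→6→3→4→8, push 1): res(7,9)=22
after path 5 (1→7→3→4→8, push 2): res(7,9)=22
after path 6 (1→7→9→0→8, push 2): res(7,9)=20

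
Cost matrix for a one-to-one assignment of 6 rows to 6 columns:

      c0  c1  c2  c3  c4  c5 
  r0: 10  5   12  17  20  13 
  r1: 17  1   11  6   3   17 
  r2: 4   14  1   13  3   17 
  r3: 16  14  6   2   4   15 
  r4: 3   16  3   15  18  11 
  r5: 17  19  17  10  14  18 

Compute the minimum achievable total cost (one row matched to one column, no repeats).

Minimum assignment cost: 32

one of 2 optimal assignments: row0→col1 (cost 5), row1→col4 (cost 3), row2→col2 (cost 1), row3→col3 (cost 2), row4→col0 (cost 3), row5→col5 (cost 18)
total = 5 + 3 + 1 + 2 + 3 + 18 = 32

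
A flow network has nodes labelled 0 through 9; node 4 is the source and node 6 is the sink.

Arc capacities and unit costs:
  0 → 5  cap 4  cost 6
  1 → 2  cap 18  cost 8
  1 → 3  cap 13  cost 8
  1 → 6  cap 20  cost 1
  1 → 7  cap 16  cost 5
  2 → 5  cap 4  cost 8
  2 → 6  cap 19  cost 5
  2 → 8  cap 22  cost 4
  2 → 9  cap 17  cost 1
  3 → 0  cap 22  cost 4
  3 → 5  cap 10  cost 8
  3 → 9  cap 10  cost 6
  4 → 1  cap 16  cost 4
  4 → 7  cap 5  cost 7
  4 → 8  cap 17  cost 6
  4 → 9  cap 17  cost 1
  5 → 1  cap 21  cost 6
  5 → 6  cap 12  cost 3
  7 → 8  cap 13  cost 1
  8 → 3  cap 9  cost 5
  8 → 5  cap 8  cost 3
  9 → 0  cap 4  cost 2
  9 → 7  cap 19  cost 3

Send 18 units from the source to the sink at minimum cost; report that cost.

shortest-cost path #1: 4→1→6 push 16 @ unit cost 5 (adds 80)
shortest-cost path #2: 4→9→7→8→5→6 push 2 @ unit cost 11 (adds 22)
total cost = 102

Minimum cost for 18 units: 102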